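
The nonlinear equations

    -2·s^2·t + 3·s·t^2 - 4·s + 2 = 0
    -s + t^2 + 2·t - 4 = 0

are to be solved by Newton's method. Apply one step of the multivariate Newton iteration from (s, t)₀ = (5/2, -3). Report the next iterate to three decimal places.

(0.314, -3.328)

At (5/2, -3): F = (97.000, -3.500).
Jacobian J = [[-4·s·t + 3·t^2 - 4, -2·s^2 + 6·s·t], [-1, 2·t + 2]].
At the point, J = [[53.000, -57.500], [-1.000, -4.000]] (det J = -269.500).
Solving J·Δ = −F gives Δ = (-2.186, -0.328).
Then the next iterate is (s, t)₁ = (0.314, -3.328).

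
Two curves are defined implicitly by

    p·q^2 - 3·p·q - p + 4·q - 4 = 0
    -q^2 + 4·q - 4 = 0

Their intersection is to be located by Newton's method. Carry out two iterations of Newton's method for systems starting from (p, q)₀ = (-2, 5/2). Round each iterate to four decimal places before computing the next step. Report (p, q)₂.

(1.4884, 2.1250)

At (-2, 5/2): F = (10.5000, -0.2500).
Jacobian J = [[q^2 - 3·q - 1, 2·p·q - 3·p + 4], [0, -2·q + 4]].
At the point, J = [[-2.2500, 0.0000], [0.0000, -1.0000]] (det J = 2.2500).
Solving J·Δ = −F gives Δ = (4.6667, -0.2500).
Then the next iterate is (p, q)₁ = (2.6667, 2.2500).
Round to (2.6667, 2.2500) and repeat: F = (-2.166756, -0.0625), J = [[-2.6875, 8.000050], [0.0000, -0.5000]].
Δ = (-1.1783, -0.1250), so (p, q)₂ = (1.4884, 2.1250).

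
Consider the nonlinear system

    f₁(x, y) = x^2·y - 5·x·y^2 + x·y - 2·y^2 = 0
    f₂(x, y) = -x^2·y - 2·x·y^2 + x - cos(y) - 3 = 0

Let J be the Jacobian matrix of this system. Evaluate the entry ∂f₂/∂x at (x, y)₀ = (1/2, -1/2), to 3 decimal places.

1.000

∂f₂/∂x = -2·x·y - 2·y^2 + 1.
At (1/2, -1/2) this is 1.000.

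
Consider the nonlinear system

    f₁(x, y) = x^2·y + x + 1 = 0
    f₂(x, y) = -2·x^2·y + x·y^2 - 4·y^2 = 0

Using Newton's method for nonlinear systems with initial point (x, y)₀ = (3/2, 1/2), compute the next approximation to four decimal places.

At (3/2, 1/2): F = (3.6250, -2.8750).
Jacobian J = [[2·x·y + 1, x^2], [-4·x·y + y^2, -2·x^2 + 2·x·y - 8·y]].
At the point, J = [[2.5000, 2.2500], [-2.7500, -7.0000]] (det J = -11.3125).
Solving J·Δ = −F gives Δ = (-1.6713, 0.2459).
Then the next iterate is (x, y)₁ = (-0.1713, 0.7459).

(-0.1713, 0.7459)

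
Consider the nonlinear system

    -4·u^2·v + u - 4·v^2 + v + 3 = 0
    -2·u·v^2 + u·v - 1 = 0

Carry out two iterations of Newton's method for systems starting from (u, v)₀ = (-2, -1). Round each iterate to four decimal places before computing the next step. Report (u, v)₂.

At (-2, -1): F = (12.0000, 5.0000).
Jacobian J = [[-8·u·v + 1, -4·u^2 - 8·v + 1], [-2·v^2 + v, -4·u·v + u]].
At the point, J = [[-15.0000, -7.0000], [-3.0000, -10.0000]] (det J = 129.0000).
Solving J·Δ = −F gives Δ = (0.6589, 0.3023).
Then the next iterate is (u, v)₁ = (-1.3411, -0.6977).
Round to (-1.3411, -0.6977) and repeat: F = (4.033450, 1.241341), J = [[-6.485484, -0.612597], [-1.671271, -5.083842]].
Δ = (0.6180, 0.0410), so (u, v)₂ = (-0.7231, -0.6567).

(-0.7231, -0.6567)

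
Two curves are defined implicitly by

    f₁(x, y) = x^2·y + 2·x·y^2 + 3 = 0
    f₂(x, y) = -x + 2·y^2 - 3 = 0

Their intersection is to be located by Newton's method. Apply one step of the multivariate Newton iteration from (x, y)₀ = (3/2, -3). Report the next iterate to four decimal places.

(0.9636, -1.8303)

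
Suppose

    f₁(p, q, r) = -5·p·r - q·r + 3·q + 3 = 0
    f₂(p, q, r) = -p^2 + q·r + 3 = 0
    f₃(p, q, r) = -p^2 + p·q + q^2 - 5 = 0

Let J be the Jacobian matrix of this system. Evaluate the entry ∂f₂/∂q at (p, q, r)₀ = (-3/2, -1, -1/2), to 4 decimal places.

∂f₂/∂q = r.
At (-3/2, -1, -1/2) this is -0.5000.

-0.5000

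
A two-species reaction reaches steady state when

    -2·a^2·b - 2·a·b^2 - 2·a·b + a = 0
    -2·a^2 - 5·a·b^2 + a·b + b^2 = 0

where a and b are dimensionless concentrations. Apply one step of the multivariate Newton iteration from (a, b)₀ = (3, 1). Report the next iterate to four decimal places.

(1.1642, 1.0149)

At (3, 1): F = (-27.0000, -29.0000).
Jacobian J = [[-4·a·b - 2·b^2 - 2·b + 1, -2·a^2 - 4·a·b - 2·a], [-4·a - 5·b^2 + b, -10·a·b + a + 2·b]].
At the point, J = [[-15.0000, -36.0000], [-16.0000, -25.0000]] (det J = -201.0000).
Solving J·Δ = −F gives Δ = (-1.8358, 0.0149).
Then the next iterate is (a, b)₁ = (1.1642, 1.0149).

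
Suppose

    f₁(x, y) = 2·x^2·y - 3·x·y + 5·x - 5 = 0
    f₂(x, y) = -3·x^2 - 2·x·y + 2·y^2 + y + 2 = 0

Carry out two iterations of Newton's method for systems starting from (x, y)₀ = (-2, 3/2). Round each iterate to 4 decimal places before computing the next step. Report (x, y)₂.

At (-2, 3/2): F = (6.0000, 2.0000).
Jacobian J = [[4·x·y - 3·y + 5, 2·x^2 - 3·x], [-6·x - 2·y, -2·x + 4·y + 1]].
At the point, J = [[-11.5000, 14.0000], [9.0000, 11.0000]] (det J = -252.5000).
Solving J·Δ = −F gives Δ = (0.1505, -0.3050).
Then the next iterate is (x, y)₁ = (-1.8495, 1.1950).
Round to (-1.8495, 1.1950) and repeat: F = (0.558312, 0.209404), J = [[-7.425610, 12.389800], [8.7070, 9.4790]].
Δ = (0.0151, -0.0360), so (x, y)₂ = (-1.8344, 1.1590).

(-1.8344, 1.1590)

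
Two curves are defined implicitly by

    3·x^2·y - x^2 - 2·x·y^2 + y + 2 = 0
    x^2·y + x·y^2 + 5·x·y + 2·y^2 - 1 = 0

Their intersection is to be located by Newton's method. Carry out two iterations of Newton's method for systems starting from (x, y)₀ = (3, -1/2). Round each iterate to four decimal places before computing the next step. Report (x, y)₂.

(1.8973, 0.0677)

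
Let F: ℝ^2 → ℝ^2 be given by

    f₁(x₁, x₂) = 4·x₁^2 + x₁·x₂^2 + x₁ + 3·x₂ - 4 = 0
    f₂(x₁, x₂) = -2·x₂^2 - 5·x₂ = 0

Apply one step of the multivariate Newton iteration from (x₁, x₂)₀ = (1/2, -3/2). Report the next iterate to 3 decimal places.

(1.931, -4.500)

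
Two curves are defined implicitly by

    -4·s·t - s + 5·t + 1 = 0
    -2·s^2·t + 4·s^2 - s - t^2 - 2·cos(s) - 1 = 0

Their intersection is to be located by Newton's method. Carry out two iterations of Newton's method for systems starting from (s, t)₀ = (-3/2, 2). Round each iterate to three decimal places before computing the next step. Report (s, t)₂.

(-0.490, -0.755)

At (-3/2, 2): F = (24.500, -3.64147).
Jacobian J = [[-4·t - 1, -4·s + 5], [-4·s·t + 8·s + 2·sin(s) - 1, -2·s^2 - 2·t]].
At the point, J = [[-9.000, 11.000], [-2.99499, -8.500]] (det J = 109.44489).
Solving J·Δ = −F gives Δ = (1.537, -0.970).
Then the next iterate is (s, t)₁ = (0.037, 1.030).
Round to (0.037, 1.030) and repeat: F = (5.96056, -4.09388), J = [[-5.120, 4.852], [-0.78246, -2.06274]].
Δ = (-0.527, -1.785), so (s, t)₂ = (-0.490, -0.755).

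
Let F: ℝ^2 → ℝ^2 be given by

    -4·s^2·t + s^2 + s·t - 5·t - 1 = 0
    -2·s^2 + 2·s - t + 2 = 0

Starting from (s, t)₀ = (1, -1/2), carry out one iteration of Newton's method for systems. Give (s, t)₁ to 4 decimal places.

At (1, -1/2): F = (4.0000, 2.5000).
Jacobian J = [[-8·s·t + 2·s + t, -4·s^2 + s - 5], [-4·s + 2, -1]].
At the point, J = [[5.5000, -8.0000], [-2.0000, -1.0000]] (det J = -21.5000).
Solving J·Δ = −F gives Δ = (0.7442, 1.0116).
Then the next iterate is (s, t)₁ = (1.7442, 0.5116).

(1.7442, 0.5116)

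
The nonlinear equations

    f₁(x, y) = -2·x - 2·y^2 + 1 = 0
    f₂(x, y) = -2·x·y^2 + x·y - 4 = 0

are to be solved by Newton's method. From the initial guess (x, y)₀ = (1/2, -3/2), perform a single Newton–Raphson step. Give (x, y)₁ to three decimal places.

At (1/2, -3/2): F = (-4.500, -7.000).
Jacobian J = [[-2, -4·y], [-2·y^2 + y, -4·x·y + x]].
At the point, J = [[-2.000, 6.000], [-6.000, 3.500]] (det J = 29.000).
Solving J·Δ = −F gives Δ = (-0.905, 0.448).
Then the next iterate is (x, y)₁ = (-0.405, -1.052).

(-0.405, -1.052)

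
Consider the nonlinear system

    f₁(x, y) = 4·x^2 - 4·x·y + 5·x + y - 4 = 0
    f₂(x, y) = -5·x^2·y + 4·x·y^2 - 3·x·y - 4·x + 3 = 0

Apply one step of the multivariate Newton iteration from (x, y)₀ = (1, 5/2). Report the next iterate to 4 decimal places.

At (1, 5/2): F = (-2.5000, 4.0000).
Jacobian J = [[8·x - 4·y + 5, -4·x + 1], [-10·x·y + 4·y^2 - 3·y - 4, -5·x^2 + 8·x·y - 3·x]].
At the point, J = [[3.0000, -3.0000], [-11.5000, 12.0000]] (det J = 1.5000).
Solving J·Δ = −F gives Δ = (12.0000, 11.1667).
Then the next iterate is (x, y)₁ = (13.0000, 13.6667).

(13.0000, 13.6667)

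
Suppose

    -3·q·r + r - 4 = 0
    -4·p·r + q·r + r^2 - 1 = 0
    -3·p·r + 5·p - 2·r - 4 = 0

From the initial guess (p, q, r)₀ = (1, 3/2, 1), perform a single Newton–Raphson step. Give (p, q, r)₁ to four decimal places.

(0.2143, 0.3000, -0.1143)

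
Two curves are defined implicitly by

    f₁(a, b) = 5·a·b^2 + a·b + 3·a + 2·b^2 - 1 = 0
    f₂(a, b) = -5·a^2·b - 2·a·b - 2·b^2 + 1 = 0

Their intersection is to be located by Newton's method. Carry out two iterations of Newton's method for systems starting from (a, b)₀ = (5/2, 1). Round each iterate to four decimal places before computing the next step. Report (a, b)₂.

(-8.3643, 3.4681)

At (5/2, 1): F = (23.5000, -37.2500).
Jacobian J = [[5·b^2 + b + 3, 10·a·b + a + 4·b], [-10·a·b - 2·b, -5·a^2 - 2·a - 4·b]].
At the point, J = [[9.0000, 31.5000], [-27.0000, -40.2500]] (det J = 488.2500).
Solving J·Δ = −F gives Δ = (-0.4659, -0.6129).
Then the next iterate is (a, b)₁ = (2.0341, 0.3871).
Round to (2.0341, 0.3871) and repeat: F = (7.713406, -8.882746), J = [[4.136332, 11.456501], [-8.648201, -26.304414]].
Δ = (-10.3984, 3.0810), so (a, b)₂ = (-8.3643, 3.4681).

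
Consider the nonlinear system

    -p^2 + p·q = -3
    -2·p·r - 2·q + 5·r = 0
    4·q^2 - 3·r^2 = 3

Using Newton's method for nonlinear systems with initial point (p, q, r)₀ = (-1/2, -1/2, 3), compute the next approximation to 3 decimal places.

At (-1/2, -1/2, 3): F = (3.000, 19.000, -29.000).
Jacobian J = [[-2·p + q, p, 0], [-2·r, -2, -2·p + 5], [0, 8·q, -6·r]].
At the point, J = [[0.500, -0.500, 0.000], [-6.000, -2.000, 6.000], [0.000, -4.000, -18.000]] (det J = 84.000).
Solving J·Δ = −F gives Δ = (-1.143, 4.857, -2.690).
Then the next iterate is (p, q, r)₁ = (-1.643, 4.357, 0.310).

(-1.643, 4.357, 0.310)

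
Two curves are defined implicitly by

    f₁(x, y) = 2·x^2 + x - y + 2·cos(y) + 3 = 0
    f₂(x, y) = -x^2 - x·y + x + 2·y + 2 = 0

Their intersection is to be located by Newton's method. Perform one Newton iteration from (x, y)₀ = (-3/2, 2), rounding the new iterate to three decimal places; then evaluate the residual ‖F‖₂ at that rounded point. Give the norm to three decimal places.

6.937

At (-3/2, 2): F = (3.16771, 5.250).
Jacobian J = [[4·x + 1, -2·sin(y) - 1], [-2·x - y + 1, -x + 2]].
At the point, J = [[-5.000, -2.81859], [2.000, 3.500]] (det J = -11.86281).
Solving J·Δ = −F gives Δ = (2.182, -2.747).
Then the next iterate is (x, y)₁ = (0.682, -0.747).
Re-evaluating at (0.682, -0.747): F = (6.82671, 1.23233), so ‖F‖₂ = 6.937.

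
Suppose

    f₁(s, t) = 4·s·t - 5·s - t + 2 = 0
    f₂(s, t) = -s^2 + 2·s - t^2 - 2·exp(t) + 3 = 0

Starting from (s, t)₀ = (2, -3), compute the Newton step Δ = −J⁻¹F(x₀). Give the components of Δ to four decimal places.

At (2, -3): F = (-29.0000, -6.099574).
Jacobian J = [[4·t - 5, 4·s - 1], [-2·s + 2, -2·t - 2·exp(t)]].
At the point, J = [[-17.0000, 7.0000], [-2.0000, 5.900426]] (det J = -86.307240).
Solving J·Δ = −F gives Δ = (-1.4879, 0.5294).

(-1.4879, 0.5294)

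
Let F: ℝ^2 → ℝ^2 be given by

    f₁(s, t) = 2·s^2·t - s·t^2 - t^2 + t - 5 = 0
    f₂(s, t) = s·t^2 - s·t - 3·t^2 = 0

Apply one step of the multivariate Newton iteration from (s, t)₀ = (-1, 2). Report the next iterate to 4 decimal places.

(-1.1552, 1.0460)

At (-1, 2): F = (1.0000, -14.0000).
Jacobian J = [[4·s·t - t^2, 2·s^2 - 2·s·t - 2·t + 1], [t^2 - t, 2·s·t - s - 6·t]].
At the point, J = [[-12.0000, 3.0000], [2.0000, -15.0000]] (det J = 174.0000).
Solving J·Δ = −F gives Δ = (-0.1552, -0.9540).
Then the next iterate is (s, t)₁ = (-1.1552, 1.0460).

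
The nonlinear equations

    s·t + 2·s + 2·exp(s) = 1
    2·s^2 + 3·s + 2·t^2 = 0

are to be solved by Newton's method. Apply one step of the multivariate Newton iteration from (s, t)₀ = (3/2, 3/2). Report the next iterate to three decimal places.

(0.537, 0.695)

At (3/2, 3/2): F = (13.21338, 13.500).
Jacobian J = [[t + 2·exp(s) + 2, s], [4·s + 3, 4·t]].
At the point, J = [[12.46338, 1.500], [9.000, 6.000]] (det J = 61.28027).
Solving J·Δ = −F gives Δ = (-0.963, -0.805).
Then the next iterate is (s, t)₁ = (0.537, 0.695).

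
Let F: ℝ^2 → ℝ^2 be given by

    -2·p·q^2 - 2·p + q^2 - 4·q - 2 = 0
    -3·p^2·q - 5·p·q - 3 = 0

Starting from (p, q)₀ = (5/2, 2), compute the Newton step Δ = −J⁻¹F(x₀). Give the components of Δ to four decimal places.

(-0.7000, -1.2000)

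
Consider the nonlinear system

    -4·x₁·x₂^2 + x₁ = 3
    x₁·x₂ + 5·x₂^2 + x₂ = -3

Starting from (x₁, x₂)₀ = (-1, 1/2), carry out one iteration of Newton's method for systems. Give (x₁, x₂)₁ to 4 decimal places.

At (-1, 1/2): F = (-3.0000, 4.2500).
Jacobian J = [[-4·x₂^2 + 1, -8·x₁·x₂], [x₂, x₁ + 10·x₂ + 1]].
At the point, J = [[0.0000, 4.0000], [0.5000, 5.0000]] (det J = -2.0000).
Solving J·Δ = −F gives Δ = (-16.0000, 0.7500).
Then the next iterate is (x₁, x₂)₁ = (-17.0000, 1.2500).

(-17.0000, 1.2500)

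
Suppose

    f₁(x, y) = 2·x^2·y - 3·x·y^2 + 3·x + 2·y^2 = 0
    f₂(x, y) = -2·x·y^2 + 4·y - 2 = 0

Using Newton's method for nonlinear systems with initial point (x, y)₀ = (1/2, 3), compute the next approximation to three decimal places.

(0.687, 1.818)

At (1/2, 3): F = (7.500, 1.000).
Jacobian J = [[4·x·y - 3·y^2 + 3, 2·x^2 - 6·x·y + 4·y], [-2·y^2, -4·x·y + 4]].
At the point, J = [[-18.000, 3.500], [-18.000, -2.000]] (det J = 99.000).
Solving J·Δ = −F gives Δ = (0.187, -1.182).
Then the next iterate is (x, y)₁ = (0.687, 1.818).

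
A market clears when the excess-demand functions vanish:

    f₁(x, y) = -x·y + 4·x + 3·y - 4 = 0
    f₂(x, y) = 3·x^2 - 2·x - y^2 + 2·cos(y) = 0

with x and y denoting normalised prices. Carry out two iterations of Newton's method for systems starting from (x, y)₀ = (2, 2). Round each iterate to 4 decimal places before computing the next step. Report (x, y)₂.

(1.4053, -0.7902)

At (2, 2): F = (6.0000, 3.167706).
Jacobian J = [[-y + 4, -x + 3], [6·x - 2, -2·y - 2·sin(y)]].
At the point, J = [[2.0000, 1.0000], [10.0000, -5.818595]] (det J = -21.637190).
Solving J·Δ = −F gives Δ = (-1.7599, -2.4802).
Then the next iterate is (x, y)₁ = (0.2401, -0.4802).
Round to (0.2401, -0.4802) and repeat: F = (-4.364904, 1.235957), J = [[4.4802, 2.7599], [-0.5594, 1.884313]].
Δ = (1.1652, -0.3100), so (x, y)₂ = (1.4053, -0.7902).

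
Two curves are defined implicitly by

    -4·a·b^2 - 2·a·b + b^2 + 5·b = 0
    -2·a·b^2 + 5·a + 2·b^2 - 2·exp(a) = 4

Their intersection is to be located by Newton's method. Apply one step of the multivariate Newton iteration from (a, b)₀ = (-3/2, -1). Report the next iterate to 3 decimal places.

(-0.603, -1.466)

At (-3/2, -1): F = (-1.000, -6.94626).
Jacobian J = [[-4·b^2 - 2·b, -8·a·b - 2·a + 2·b + 5], [-2·b^2 - 2·exp(a) + 5, -4·a·b + 4·b]].
At the point, J = [[-2.000, -6.000], [2.55374, -10.000]] (det J = 35.32244).
Solving J·Δ = −F gives Δ = (0.897, -0.466).
Then the next iterate is (a, b)₁ = (-0.603, -1.466).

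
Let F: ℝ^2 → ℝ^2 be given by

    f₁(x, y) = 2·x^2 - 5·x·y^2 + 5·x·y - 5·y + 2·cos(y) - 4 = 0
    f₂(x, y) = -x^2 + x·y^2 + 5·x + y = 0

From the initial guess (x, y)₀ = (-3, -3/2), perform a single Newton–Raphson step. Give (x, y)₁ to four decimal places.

(-0.6238, -1.4234)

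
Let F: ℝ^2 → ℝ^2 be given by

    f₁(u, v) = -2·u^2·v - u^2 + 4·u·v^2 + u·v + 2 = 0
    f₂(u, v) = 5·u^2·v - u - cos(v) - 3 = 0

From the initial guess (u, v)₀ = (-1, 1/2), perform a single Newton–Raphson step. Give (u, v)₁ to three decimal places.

(-1.916, -0.434)

At (-1, 1/2): F = (-1.500, -0.37758).
Jacobian J = [[-4·u·v - 2·u + 4·v^2 + v, -2·u^2 + 8·u·v + u], [10·u·v - 1, 5·u^2 + sin(v)]].
At the point, J = [[5.500, -7.000], [-6.000, 5.47943]] (det J = -11.86316).
Solving J·Δ = −F gives Δ = (-0.916, -0.934).
Then the next iterate is (u, v)₁ = (-1.916, -0.434).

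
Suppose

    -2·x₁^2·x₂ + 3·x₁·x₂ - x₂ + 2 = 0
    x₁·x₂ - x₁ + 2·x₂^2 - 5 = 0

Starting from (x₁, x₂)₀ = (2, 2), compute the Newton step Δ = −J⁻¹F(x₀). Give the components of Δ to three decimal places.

(-0.258, -0.474)

At (2, 2): F = (-4.000, 5.000).
Jacobian J = [[-4·x₁·x₂ + 3·x₂, -2·x₁^2 + 3·x₁ - 1], [x₂ - 1, x₁ + 4·x₂]].
At the point, J = [[-10.000, -3.000], [1.000, 10.000]] (det J = -97.000).
Solving J·Δ = −F gives Δ = (-0.258, -0.474).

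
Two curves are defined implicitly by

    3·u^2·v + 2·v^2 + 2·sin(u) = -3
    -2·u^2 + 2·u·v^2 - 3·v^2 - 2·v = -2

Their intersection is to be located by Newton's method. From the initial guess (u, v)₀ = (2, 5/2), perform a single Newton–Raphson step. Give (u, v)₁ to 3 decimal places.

At (2, 5/2): F = (47.31859, -4.750).
Jacobian J = [[6·u·v + 2·cos(u), 3·u^2 + 4·v], [-4·u + 2·v^2, 4·u·v - 6·v - 2]].
At the point, J = [[29.16771, 22.000], [4.500, 3.000]] (det J = -11.49688).
Solving J·Δ = −F gives Δ = (21.437, -30.572).
Then the next iterate is (u, v)₁ = (23.437, -28.072).

(23.437, -28.072)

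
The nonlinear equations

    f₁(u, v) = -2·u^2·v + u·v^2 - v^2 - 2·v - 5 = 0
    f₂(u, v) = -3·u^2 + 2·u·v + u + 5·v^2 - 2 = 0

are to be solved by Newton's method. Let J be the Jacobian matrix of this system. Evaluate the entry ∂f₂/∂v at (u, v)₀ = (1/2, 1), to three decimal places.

∂f₂/∂v = 2·u + 10·v.
At (1/2, 1) this is 11.000.

11.000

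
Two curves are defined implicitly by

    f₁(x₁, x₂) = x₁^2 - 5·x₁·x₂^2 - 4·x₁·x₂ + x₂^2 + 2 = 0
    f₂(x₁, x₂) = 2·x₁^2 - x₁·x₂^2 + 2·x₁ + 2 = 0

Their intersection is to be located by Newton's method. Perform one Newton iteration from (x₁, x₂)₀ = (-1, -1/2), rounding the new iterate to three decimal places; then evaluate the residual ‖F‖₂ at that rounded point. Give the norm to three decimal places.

3.478

At (-1, -1/2): F = (2.500, 2.250).
Jacobian J = [[2·x₁ - 5·x₂^2 - 4·x₂, -10·x₁·x₂ - 4·x₁ + 2·x₂], [4·x₁ - x₂^2 + 2, -2·x₁·x₂]].
At the point, J = [[-1.250, -2.000], [-2.250, -1.000]] (det J = -3.250).
Solving J·Δ = −F gives Δ = (0.615, 0.865).
Then the next iterate is (x₁, x₂)₁ = (-0.385, 0.365).
Re-evaluating at (-0.385, 0.365): F = (3.10001, 1.57774), so ‖F‖₂ = 3.478.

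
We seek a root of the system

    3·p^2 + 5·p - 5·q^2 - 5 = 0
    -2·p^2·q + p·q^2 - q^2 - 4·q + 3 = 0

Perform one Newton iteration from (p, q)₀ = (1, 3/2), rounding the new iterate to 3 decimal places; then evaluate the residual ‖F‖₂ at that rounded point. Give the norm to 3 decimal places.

At (1, 3/2): F = (-8.250, -6.000).
Jacobian J = [[6·p + 5, -10·q], [-4·p·q + q^2, -2·p^2 + 2·p·q - 2·q - 4]].
At the point, J = [[11.000, -15.000], [-3.750, -6.000]] (det J = -122.250).
Solving J·Δ = −F gives Δ = (-0.331, -0.793).
Then the next iterate is (p, q)₁ = (0.669, 0.707).
Re-evaluating at (0.669, 0.707): F = (-2.81156, -0.62630), so ‖F‖₂ = 2.880.

2.880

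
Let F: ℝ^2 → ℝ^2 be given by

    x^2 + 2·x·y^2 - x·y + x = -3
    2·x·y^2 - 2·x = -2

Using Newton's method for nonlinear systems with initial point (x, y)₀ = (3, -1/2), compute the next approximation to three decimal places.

At (3, -1/2): F = (18.000, -2.500).
Jacobian J = [[2·x + 2·y^2 - y + 1, 4·x·y - x], [2·y^2 - 2, 4·x·y]].
At the point, J = [[8.000, -9.000], [-1.500, -6.000]] (det J = -61.500).
Solving J·Δ = −F gives Δ = (-2.122, 0.114).
Then the next iterate is (x, y)₁ = (0.878, -0.386).

(0.878, -0.386)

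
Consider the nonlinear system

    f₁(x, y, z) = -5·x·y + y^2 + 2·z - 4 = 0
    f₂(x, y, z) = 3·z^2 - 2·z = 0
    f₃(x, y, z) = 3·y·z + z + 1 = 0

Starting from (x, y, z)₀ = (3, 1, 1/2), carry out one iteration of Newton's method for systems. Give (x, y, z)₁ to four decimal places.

(6.6333, -1.6667, 0.7500)

At (3, 1, 1/2): F = (-17.0000, -0.2500, 3.0000).
Jacobian J = [[-5·y, -5·x + 2·y, 2], [0, 0, 6·z - 2], [0, 3·z, 3·y + 1]].
At the point, J = [[-5.0000, -13.0000, 2.0000], [0.0000, 0.0000, 1.0000], [0.0000, 1.5000, 4.0000]] (det J = 7.5000).
Solving J·Δ = −F gives Δ = (3.6333, -2.6667, 0.2500).
Then the next iterate is (x, y, z)₁ = (6.6333, -1.6667, 0.7500).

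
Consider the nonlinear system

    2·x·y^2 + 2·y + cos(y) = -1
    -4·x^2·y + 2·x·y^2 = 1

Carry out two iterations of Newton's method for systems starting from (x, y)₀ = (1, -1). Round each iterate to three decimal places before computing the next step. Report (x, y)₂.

(-0.337, -1.176)

At (1, -1): F = (1.54030, 5.000).
Jacobian J = [[2·y^2, 4·x·y - sin(y) + 2], [-8·x·y + 2·y^2, -4·x^2 + 4·x·y]].
At the point, J = [[2.000, -1.15853], [10.000, -8.000]] (det J = -4.41471).
Solving J·Δ = −F gives Δ = (-1.479, -1.224).
Then the next iterate is (x, y)₁ = (-0.479, -2.224).
Round to (-0.479, -2.224) and repeat: F = (-8.79417, -3.69733), J = [[9.89235, 7.05532], [1.36998, 3.34342]].
Δ = (0.142, 1.048), so (x, y)₂ = (-0.337, -1.176).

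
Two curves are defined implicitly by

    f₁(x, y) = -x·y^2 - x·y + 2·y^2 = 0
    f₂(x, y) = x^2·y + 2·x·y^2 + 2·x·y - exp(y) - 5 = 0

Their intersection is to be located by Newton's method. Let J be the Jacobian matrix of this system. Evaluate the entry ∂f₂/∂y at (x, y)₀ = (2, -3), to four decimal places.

-16.0498

∂f₂/∂y = x^2 + 4·x·y + 2·x - exp(y).
At (2, -3) this is -16.0498.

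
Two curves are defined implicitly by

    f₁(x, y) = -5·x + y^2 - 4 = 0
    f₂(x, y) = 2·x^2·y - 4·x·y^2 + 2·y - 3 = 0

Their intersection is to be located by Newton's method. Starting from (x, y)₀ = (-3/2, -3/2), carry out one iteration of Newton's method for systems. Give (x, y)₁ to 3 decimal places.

At (-3/2, -3/2): F = (5.750, 0.750).
Jacobian J = [[-5, 2·y], [4·x·y - 4·y^2, 2·x^2 - 8·x·y + 2]].
At the point, J = [[-5.000, -3.000], [0.000, -11.500]] (det J = 57.500).
Solving J·Δ = −F gives Δ = (1.111, 0.065).
Then the next iterate is (x, y)₁ = (-0.389, -1.435).

(-0.389, -1.435)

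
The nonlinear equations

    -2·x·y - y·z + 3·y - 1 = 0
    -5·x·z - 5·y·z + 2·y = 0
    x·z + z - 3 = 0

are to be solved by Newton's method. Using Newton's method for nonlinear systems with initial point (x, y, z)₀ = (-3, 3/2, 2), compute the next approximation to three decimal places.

At (-3, 3/2, 2): F = (9.500, 18.000, -7.000).
Jacobian J = [[-2·y, -2·x - z + 3, -y], [-5·z, -5·z + 2, -5·x - 5·y], [z, 0, x + 1]].
At the point, J = [[-3.000, 7.000, -1.500], [-10.000, -8.000, 7.500], [2.000, 0.000, -2.000]] (det J = -107.000).
Solving J·Δ = −F gives Δ = (1.126, -1.383, -2.374).
Then the next iterate is (x, y, z)₁ = (-1.874, 0.117, -0.374).

(-1.874, 0.117, -0.374)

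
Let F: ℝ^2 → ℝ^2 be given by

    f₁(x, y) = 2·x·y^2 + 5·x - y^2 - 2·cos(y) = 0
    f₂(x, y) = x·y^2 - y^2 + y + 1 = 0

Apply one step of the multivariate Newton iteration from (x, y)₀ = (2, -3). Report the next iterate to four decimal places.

(3.3509, 0.8316)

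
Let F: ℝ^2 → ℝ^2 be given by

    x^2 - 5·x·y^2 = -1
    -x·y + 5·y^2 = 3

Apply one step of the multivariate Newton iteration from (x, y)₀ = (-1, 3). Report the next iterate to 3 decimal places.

(-0.922, 1.556)

At (-1, 3): F = (47.000, 45.000).
Jacobian J = [[2·x - 5·y^2, -10·x·y], [-y, -x + 10·y]].
At the point, J = [[-47.000, 30.000], [-3.000, 31.000]] (det J = -1367.000).
Solving J·Δ = −F gives Δ = (0.078, -1.444).
Then the next iterate is (x, y)₁ = (-0.922, 1.556).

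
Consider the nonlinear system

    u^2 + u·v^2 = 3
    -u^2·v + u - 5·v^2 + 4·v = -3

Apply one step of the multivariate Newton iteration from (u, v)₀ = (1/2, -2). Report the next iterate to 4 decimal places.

(1.0276, -1.0561)

At (1/2, -2): F = (-0.7500, -24.0000).
Jacobian J = [[2·u + v^2, 2·u·v], [-2·u·v + 1, -u^2 - 10·v + 4]].
At the point, J = [[5.0000, -2.0000], [3.0000, 23.7500]] (det J = 124.7500).
Solving J·Δ = −F gives Δ = (0.5276, 0.9439).
Then the next iterate is (u, v)₁ = (1.0276, -1.0561).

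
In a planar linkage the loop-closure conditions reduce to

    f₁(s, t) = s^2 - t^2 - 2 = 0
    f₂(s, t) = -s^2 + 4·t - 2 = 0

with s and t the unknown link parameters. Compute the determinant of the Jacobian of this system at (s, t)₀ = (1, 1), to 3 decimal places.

J = [[2·s, -2·t], [-2·s, 4]].
At the point, J = [[2.000, -2.000], [-2.000, 4.000]].
det J = 4.000.

4.000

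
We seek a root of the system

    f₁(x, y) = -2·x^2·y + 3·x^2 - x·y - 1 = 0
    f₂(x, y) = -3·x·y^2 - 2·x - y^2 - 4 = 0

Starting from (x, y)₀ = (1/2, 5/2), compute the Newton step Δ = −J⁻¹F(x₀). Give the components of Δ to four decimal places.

(-0.3873, -1.0070)

At (1/2, 5/2): F = (-2.7500, -20.6250).
Jacobian J = [[-4·x·y + 6·x - y, -2·x^2 - x], [-3·y^2 - 2, -6·x·y - 2·y]].
At the point, J = [[-4.5000, -1.0000], [-20.7500, -12.5000]] (det J = 35.5000).
Solving J·Δ = −F gives Δ = (-0.3873, -1.0070).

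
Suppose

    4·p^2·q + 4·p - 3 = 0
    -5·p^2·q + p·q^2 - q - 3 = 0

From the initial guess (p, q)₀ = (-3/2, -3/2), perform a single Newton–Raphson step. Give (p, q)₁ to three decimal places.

At (-3/2, -3/2): F = (-22.500, 12.000).
Jacobian J = [[8·p·q + 4, 4·p^2], [-10·p·q + q^2, -5·p^2 + 2·p·q - 1]].
At the point, J = [[22.000, 9.000], [-20.250, -7.750]] (det J = 11.750).
Solving J·Δ = −F gives Δ = (-5.649, 16.309).
Then the next iterate is (p, q)₁ = (-7.149, 14.809).

(-7.149, 14.809)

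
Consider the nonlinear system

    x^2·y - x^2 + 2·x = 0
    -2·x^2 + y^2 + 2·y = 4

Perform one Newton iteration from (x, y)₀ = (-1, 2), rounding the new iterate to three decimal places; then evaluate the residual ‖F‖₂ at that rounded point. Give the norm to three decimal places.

At (-1, 2): F = (-1.000, 2.000).
Jacobian J = [[2·x·y - 2·x + 2, x^2], [-4·x, 2·y + 2]].
At the point, J = [[0.000, 1.000], [4.000, 6.000]] (det J = -4.000).
Solving J·Δ = −F gives Δ = (-2.000, 1.000).
Then the next iterate is (x, y)₁ = (-3.000, 3.000).
Re-evaluating at (-3.000, 3.000): F = (12.000, -7.000), so ‖F‖₂ = 13.892.

13.892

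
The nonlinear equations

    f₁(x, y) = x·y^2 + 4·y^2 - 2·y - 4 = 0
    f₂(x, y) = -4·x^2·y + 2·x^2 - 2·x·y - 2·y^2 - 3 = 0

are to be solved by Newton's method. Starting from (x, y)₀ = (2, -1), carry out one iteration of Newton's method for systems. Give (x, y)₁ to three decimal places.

At (2, -1): F = (4.000, 23.000).
Jacobian J = [[y^2, 2·x·y + 8·y - 2], [-8·x·y + 4·x - 2·y, -4·x^2 - 2·x - 4·y]].
At the point, J = [[1.000, -14.000], [26.000, -16.000]] (det J = 348.000).
Solving J·Δ = −F gives Δ = (-0.741, 0.233).
Then the next iterate is (x, y)₁ = (1.259, -0.767).

(1.259, -0.767)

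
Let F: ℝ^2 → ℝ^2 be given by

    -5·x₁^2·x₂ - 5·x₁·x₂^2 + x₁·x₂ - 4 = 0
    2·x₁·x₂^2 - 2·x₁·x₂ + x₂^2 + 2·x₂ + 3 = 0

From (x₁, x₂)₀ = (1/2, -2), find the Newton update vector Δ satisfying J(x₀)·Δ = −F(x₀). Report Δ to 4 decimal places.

(0.1574, 1.5556)

At (1/2, -2): F = (-12.5000, 9.0000).
Jacobian J = [[-10·x₁·x₂ - 5·x₂^2 + x₂, -5·x₁^2 - 10·x₁·x₂ + x₁], [2·x₂^2 - 2·x₂, 4·x₁·x₂ - 2·x₁ + 2·x₂ + 2]].
At the point, J = [[-12.0000, 9.2500], [12.0000, -7.0000]] (det J = -27.0000).
Solving J·Δ = −F gives Δ = (0.1574, 1.5556).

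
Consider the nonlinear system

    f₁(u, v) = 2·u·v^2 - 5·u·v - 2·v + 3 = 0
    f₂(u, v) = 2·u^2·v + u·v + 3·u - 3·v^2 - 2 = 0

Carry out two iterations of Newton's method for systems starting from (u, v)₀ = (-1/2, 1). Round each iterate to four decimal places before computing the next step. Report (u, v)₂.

(0.6405, 0.6417)

At (-1/2, 1): F = (2.5000, -6.5000).
Jacobian J = [[2·v^2 - 5·v, 4·u·v - 5·u - 2], [4·u·v + v + 3, 2·u^2 + u - 6·v]].
At the point, J = [[-3.0000, -1.5000], [2.0000, -6.0000]] (det J = 21.0000).
Solving J·Δ = −F gives Δ = (1.1786, -0.6905).
Then the next iterate is (u, v)₁ = (0.6786, 0.3095).
Round to (0.6786, 0.3095) and repeat: F = (1.460873, 0.243504), J = [[-1.355919, -4.552893], [4.149607, -0.257404]].
Δ = (-0.0381, 0.3322), so (u, v)₂ = (0.6405, 0.6417).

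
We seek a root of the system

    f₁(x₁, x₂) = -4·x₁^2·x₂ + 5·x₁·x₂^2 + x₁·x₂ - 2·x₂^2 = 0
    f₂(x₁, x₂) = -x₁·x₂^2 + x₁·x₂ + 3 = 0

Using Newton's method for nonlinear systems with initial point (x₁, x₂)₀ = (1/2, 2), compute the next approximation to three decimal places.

At (1/2, 2): F = (1.000, 2.000).
Jacobian J = [[-8·x₁·x₂ + 5·x₂^2 + x₂, -4·x₁^2 + 10·x₁·x₂ + x₁ - 4·x₂], [-x₂^2 + x₂, -2·x₁·x₂ + x₁]].
At the point, J = [[14.000, 1.500], [-2.000, -1.500]] (det J = -18.000).
Solving J·Δ = −F gives Δ = (-0.250, 1.667).
Then the next iterate is (x₁, x₂)₁ = (0.250, 3.667).

(0.250, 3.667)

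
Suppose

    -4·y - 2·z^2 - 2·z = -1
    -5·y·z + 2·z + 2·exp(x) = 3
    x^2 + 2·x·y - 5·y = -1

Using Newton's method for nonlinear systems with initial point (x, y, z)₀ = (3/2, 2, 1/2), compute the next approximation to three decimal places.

(0.901, -0.472, 0.847)

At (3/2, 2, 1/2): F = (-8.500, 1.96338, -0.750).
Jacobian J = [[0, -4, -4·z - 2], [2·exp(x), -5·z, -5·y + 2], [2·x + 2·y, 2·x - 5, 0]].
At the point, J = [[0.000, -4.000, -4.000], [8.96338, -2.500, -8.000], [7.000, -2.000, 0.000]] (det J = 225.70703).
Solving J·Δ = −F gives Δ = (-0.599, -2.472, 0.347).
Then the next iterate is (x, y, z)₁ = (0.901, -0.472, 0.847).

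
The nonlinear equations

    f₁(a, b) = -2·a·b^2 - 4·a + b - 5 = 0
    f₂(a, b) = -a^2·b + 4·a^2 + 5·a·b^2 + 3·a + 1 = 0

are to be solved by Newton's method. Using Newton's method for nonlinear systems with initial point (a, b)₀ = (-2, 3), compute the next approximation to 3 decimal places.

At (-2, 3): F = (42.000, -91.000).
Jacobian J = [[-2·b^2 - 4, -4·a·b + 1], [-2·a·b + 8·a + 5·b^2 + 3, -a^2 + 10·a·b]].
At the point, J = [[-22.000, 25.000], [44.000, -64.000]] (det J = 308.000).
Solving J·Δ = −F gives Δ = (1.341, -0.500).
Then the next iterate is (a, b)₁ = (-0.659, 2.500).

(-0.659, 2.500)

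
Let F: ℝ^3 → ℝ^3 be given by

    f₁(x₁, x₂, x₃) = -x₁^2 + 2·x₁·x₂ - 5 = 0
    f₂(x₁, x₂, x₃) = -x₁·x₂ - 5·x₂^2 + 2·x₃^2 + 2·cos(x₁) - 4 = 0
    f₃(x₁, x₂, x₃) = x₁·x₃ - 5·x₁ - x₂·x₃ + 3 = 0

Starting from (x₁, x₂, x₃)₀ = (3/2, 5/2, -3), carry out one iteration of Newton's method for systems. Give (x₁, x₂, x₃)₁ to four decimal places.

(1.4824, 2.4284, -4.5736)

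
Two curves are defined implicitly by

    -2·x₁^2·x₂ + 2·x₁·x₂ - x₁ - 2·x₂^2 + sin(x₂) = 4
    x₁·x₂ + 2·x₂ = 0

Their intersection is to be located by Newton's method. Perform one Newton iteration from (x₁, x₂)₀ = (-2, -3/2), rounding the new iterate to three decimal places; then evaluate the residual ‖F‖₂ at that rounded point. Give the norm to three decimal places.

5.131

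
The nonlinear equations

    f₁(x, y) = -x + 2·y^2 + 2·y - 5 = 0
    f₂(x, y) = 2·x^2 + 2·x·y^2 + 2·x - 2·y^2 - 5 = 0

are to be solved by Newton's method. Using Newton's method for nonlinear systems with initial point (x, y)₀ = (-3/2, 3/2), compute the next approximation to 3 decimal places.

At (-3/2, 3/2): F = (4.000, -14.750).
Jacobian J = [[-1, 4·y + 2], [4·x + 2·y^2 + 2, 4·x·y - 4·y]].
At the point, J = [[-1.000, 8.000], [0.500, -15.000]] (det J = 11.000).
Solving J·Δ = −F gives Δ = (-5.273, -1.159).
Then the next iterate is (x, y)₁ = (-6.773, 0.341).

(-6.773, 0.341)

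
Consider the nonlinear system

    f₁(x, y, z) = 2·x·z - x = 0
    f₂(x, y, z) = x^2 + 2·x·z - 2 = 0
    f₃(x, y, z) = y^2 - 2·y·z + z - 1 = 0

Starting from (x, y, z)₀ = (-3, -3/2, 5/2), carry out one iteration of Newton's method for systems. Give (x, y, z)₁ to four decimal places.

(-2.2000, -0.8271, 1.0333)

At (-3, -3/2, 5/2): F = (-12.0000, -8.0000, 11.2500).
Jacobian J = [[2·z - 1, 0, 2·x], [2·x + 2·z, 0, 2·x], [0, 2·y - 2·z, -2·y + 1]].
At the point, J = [[4.0000, 0.0000, -6.0000], [-1.0000, 0.0000, -6.0000], [0.0000, -8.0000, 4.0000]] (det J = -240.0000).
Solving J·Δ = −F gives Δ = (0.8000, 0.6729, -1.4667).
Then the next iterate is (x, y, z)₁ = (-2.2000, -0.8271, 1.0333).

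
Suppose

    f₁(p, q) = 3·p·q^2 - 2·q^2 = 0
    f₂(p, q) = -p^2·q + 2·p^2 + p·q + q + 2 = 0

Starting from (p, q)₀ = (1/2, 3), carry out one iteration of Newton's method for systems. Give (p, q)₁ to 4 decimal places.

At (1/2, 3): F = (-4.5000, 6.2500).
Jacobian J = [[3·q^2, 6·p·q - 4·q], [-2·p·q + 4·p + q, -p^2 + p + 1]].
At the point, J = [[27.0000, -3.0000], [2.0000, 1.2500]] (det J = 39.7500).
Solving J·Δ = −F gives Δ = (-0.3302, -4.4717).
Then the next iterate is (p, q)₁ = (0.1698, -1.4717).

(0.1698, -1.4717)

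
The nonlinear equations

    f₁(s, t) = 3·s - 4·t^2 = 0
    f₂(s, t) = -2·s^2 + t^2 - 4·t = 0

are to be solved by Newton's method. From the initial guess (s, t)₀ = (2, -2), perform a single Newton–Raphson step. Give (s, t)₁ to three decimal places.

(1.846, -1.346)

At (2, -2): F = (-10.000, 4.000).
Jacobian J = [[3, -8·t], [-4·s, 2·t - 4]].
At the point, J = [[3.000, 16.000], [-8.000, -8.000]] (det J = 104.000).
Solving J·Δ = −F gives Δ = (-0.154, 0.654).
Then the next iterate is (s, t)₁ = (1.846, -1.346).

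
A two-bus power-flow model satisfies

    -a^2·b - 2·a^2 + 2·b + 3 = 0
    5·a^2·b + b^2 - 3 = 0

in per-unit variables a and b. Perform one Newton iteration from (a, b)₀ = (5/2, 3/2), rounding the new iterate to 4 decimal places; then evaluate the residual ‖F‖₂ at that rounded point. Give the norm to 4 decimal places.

13.4683

At (5/2, 3/2): F = (-15.8750, 46.1250).
Jacobian J = [[-2·a·b - 4·a, -a^2 + 2], [10·a·b, 5·a^2 + 2·b]].
At the point, J = [[-17.5000, -4.2500], [37.5000, 34.2500]] (det J = -440.0000).
Solving J·Δ = −F gives Δ = (-0.7902, -0.4815).
Then the next iterate is (a, b)₁ = (1.7098, 1.0185).
Re-evaluating at (1.7098, 1.0185): F = (-3.787331, 12.924838), so ‖F‖₂ = 13.4683.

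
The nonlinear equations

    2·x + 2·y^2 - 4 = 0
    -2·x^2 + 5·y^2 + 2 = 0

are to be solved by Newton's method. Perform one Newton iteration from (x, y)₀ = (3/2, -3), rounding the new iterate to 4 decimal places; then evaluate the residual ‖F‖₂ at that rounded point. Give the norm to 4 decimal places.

10.8072

At (3/2, -3): F = (17.0000, 42.5000).
Jacobian J = [[2, 4·y], [-4·x, 10·y]].
At the point, J = [[2.0000, -12.0000], [-6.0000, -30.0000]] (det J = -132.0000).
Solving J·Δ = −F gives Δ = (0.0000, 1.4167).
Then the next iterate is (x, y)₁ = (1.5000, -1.5833).
Re-evaluating at (1.5000, -1.5833): F = (4.013678, 10.034194), so ‖F‖₂ = 10.8072.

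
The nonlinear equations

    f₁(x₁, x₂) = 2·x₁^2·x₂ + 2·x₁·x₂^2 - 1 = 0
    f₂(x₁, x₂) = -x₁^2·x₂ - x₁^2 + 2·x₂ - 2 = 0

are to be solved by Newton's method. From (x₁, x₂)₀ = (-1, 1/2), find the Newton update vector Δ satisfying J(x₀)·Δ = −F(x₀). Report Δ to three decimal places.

At (-1, 1/2): F = (-0.500, -2.500).
Jacobian J = [[4·x₁·x₂ + 2·x₂^2, 2·x₁^2 + 4·x₁·x₂], [-2·x₁·x₂ - 2·x₁, -x₁^2 + 2]].
At the point, J = [[-1.500, 0.000], [3.000, 1.000]] (det J = -1.500).
Solving J·Δ = −F gives Δ = (-0.333, 3.500).

(-0.333, 3.500)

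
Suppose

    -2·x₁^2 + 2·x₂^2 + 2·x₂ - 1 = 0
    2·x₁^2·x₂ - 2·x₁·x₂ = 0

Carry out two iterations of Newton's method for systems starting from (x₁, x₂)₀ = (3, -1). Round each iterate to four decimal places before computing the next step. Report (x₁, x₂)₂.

(0.9659, -1.8099)

At (3, -1): F = (-19.0000, -12.0000).
Jacobian J = [[-4·x₁, 4·x₂ + 2], [4·x₁·x₂ - 2·x₂, 2·x₁^2 - 2·x₁]].
At the point, J = [[-12.0000, -2.0000], [-10.0000, 12.0000]] (det J = -164.0000).
Solving J·Δ = −F gives Δ = (-1.5366, -0.2805).
Then the next iterate is (x₁, x₂)₁ = (1.4634, -1.2805).
Round to (1.4634, -1.2805) and repeat: F = (-4.564719, -1.736715), J = [[-5.8536, -3.1220], [-4.934535, 1.356279]].
Δ = (-0.4975, -0.5294), so (x₁, x₂)₂ = (0.9659, -1.8099).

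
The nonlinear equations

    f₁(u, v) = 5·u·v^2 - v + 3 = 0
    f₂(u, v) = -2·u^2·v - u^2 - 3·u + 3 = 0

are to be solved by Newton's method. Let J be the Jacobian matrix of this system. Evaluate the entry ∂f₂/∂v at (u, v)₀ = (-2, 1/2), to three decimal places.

-8.000

∂f₂/∂v = -2·u^2.
At (-2, 1/2) this is -8.000.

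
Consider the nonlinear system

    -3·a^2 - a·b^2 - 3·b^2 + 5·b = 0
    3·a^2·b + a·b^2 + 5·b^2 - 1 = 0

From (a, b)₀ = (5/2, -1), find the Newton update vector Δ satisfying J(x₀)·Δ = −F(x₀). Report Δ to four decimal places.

(-0.5263, 1.3018)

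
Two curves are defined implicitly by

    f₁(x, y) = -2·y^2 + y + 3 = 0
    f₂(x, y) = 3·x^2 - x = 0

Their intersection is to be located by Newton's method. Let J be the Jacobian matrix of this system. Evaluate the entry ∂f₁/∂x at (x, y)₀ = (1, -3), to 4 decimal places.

0.0000

∂f₁/∂x = 0.
At (1, -3) this is 0.0000.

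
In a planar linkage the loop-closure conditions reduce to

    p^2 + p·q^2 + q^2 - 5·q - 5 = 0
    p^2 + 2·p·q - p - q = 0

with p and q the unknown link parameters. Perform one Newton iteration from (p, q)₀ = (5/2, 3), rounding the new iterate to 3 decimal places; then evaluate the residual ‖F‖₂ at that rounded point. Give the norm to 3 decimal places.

At (5/2, 3): F = (17.750, 15.750).
Jacobian J = [[2·p + q^2, 2·p·q + 2·q - 5], [2·p + 2·q - 1, 2·p - 1]].
At the point, J = [[14.000, 16.000], [10.000, 4.000]] (det J = -104.000).
Solving J·Δ = −F gives Δ = (-1.740, 0.413).
Then the next iterate is (p, q)₁ = (0.760, 3.413).
Re-evaluating at (0.760, 3.413): F = (-0.98592, 1.59236), so ‖F‖₂ = 1.873.

1.873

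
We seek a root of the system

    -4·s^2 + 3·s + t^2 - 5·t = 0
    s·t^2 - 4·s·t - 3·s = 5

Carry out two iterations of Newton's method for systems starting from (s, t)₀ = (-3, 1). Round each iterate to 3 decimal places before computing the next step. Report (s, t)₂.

At (-3, 1): F = (-49.000, 13.000).
Jacobian J = [[-8·s + 3, 2·t - 5], [t^2 - 4·t - 3, 2·s·t - 4·s]].
At the point, J = [[27.000, -3.000], [-6.000, 6.000]] (det J = 144.000).
Solving J·Δ = −F gives Δ = (1.771, -0.396).
Then the next iterate is (s, t)₁ = (-1.229, 0.604).
Round to (-1.229, 0.604) and repeat: F = (-12.38395, 1.20791), J = [[12.832, -3.792], [-5.05118, 3.43137]].
Δ = (1.524, 1.891), so (s, t)₂ = (0.295, 2.495).

(0.295, 2.495)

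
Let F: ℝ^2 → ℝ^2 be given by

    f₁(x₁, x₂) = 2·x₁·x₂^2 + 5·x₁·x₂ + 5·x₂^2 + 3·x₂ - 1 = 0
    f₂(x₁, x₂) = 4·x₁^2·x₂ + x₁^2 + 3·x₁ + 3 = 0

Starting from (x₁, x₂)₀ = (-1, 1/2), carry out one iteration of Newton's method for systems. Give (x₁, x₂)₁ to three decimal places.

(-0.467, 0.150)

At (-1, 1/2): F = (-1.250, 3.000).
Jacobian J = [[2·x₂^2 + 5·x₂, 4·x₁·x₂ + 5·x₁ + 10·x₂ + 3], [8·x₁·x₂ + 2·x₁ + 3, 4·x₁^2]].
At the point, J = [[3.000, 1.000], [-3.000, 4.000]] (det J = 15.000).
Solving J·Δ = −F gives Δ = (0.533, -0.350).
Then the next iterate is (x₁, x₂)₁ = (-0.467, 0.150).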